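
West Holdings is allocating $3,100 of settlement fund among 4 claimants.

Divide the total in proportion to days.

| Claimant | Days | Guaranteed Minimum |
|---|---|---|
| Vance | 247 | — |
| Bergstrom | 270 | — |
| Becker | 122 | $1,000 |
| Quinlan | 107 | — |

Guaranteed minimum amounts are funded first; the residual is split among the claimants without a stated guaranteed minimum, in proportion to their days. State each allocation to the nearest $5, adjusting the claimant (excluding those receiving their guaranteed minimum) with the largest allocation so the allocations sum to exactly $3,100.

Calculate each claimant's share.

Vance: $830 · Bergstrom: $910 · Becker: $1,000 · Quinlan: $360

Guaranteed amounts: Becker $1,000. Balance $2,100.
Balance split over remaining days 624: Vance 831.25 → $830; Bergstrom 908.65 → $910; Quinlan 360.10 → $360.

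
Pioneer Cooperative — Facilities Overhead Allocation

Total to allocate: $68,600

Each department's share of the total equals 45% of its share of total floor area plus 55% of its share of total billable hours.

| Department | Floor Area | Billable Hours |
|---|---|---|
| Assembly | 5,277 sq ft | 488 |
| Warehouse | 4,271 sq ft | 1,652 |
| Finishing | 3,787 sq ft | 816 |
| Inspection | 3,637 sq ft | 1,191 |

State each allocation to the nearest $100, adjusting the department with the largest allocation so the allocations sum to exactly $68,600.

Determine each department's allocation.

Assembly: $14,000; Warehouse: $22,800; Finishing: $14,300; Inspection: $17,500

Floor area total 16,972; billable hours total 4,147.
Blended shares (45% floor area + 55% billable hours): Assembly 0.2046; Warehouse 0.3323; Finishing 0.2086; Inspection 0.2544.
Unrounded shares: Assembly 14,038.11; Warehouse 22,798.56; Finishing 14,312.18; Inspection 17,451.15.
After rounding ($100): Assembly $14,000; Warehouse $22,800; Finishing $14,300; Inspection $17,500. Sum = $68,600.
No rounding difference to absorb.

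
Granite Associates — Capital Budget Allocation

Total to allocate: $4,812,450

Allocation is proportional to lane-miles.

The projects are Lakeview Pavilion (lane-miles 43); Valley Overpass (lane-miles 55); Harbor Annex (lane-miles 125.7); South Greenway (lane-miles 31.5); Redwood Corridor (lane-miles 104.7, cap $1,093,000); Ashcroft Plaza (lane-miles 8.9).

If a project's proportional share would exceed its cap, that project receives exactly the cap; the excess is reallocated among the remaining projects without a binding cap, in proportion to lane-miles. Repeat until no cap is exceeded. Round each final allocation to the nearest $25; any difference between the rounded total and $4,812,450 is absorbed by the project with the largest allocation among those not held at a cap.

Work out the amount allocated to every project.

Lane-miles total: 368.8.
Proportional shares (ignoring caps): Lakeview Pavilion 561,104.53; Valley Overpass 717,691.84; Harbor Annex 1,640,252.07; South Greenway 411,041.69; Redwood Corridor 1,366,224.28; Ashcroft Plaza 116,135.59.
Capped: Redwood Corridor ($1,093,000); remaining pool $3,719,450 reallocated over remaining lane-miles 264.1.
Remaining shares: Lakeview Pavilion 605,590.12 → $605,600; Valley Overpass 774,592.01 → $774,600; Harbor Annex 1,770,294.83 → $1,770,300; South Greenway 443,629.97 → $443,625; Ashcroft Plaza 125,343.07 → $125,350.
Rounding difference −$25 applied to Harbor Annex → $1,770,275.

Lakeview Pavilion: $605,600 | Valley Overpass: $774,600 | Harbor Annex: $1,770,275 | South Greenway: $443,625 | Redwood Corridor: $1,093,000 | Ashcroft Plaza: $125,350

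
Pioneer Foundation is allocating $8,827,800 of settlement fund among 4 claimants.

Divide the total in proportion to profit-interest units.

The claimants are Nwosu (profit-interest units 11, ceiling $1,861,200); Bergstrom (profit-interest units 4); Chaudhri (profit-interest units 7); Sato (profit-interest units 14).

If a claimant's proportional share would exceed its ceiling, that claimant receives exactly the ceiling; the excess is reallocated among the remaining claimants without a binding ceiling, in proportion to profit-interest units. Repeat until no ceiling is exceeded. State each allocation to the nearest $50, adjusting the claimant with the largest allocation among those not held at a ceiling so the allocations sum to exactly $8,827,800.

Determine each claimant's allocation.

Total profit-interest units = 36.
Pro-rata shares before constraints: Nwosu 2,697,383.33; Bergstrom 980,866.67; Chaudhri 1,716,516.67; Sato 3,433,033.33.
Capped: Nwosu ($1,861,200); residual $6,966,600 reallocated over remaining profit-interest units 25.
Shares after redistribution: Bergstrom 1,114,656.00 → $1,114,650; Chaudhri 1,950,648.00 → $1,950,650; Sato 3,901,296.00 → $3,901,300.

Nwosu: $1,861,200 | Bergstrom: $1,114,650 | Chaudhri: $1,950,650 | Sato: $3,901,300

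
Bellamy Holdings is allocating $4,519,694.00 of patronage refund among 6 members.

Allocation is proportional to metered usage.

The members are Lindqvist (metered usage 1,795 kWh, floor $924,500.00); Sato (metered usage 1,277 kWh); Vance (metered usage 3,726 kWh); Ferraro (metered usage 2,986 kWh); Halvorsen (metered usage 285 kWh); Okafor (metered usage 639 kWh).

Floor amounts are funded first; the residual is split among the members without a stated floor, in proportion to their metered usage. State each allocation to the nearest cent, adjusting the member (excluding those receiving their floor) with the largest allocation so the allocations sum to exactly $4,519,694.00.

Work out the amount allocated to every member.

Guaranteed amounts: Lindqvist $924,500.00. Remaining pool $3,595,194.00.
Remaining pool split over remaining metered usage 8,913: Sato 515,097.3564 → $515,097.36; Vance 1,502,938.7237 → $1,502,938.72; Ferraro 1,204,448.4780 → $1,204,448.48; Halvorsen 114,959.0811 → $114,959.08; Okafor 257,750.3608 → $257,750.36.

Lindqvist: $924,500.00 · Sato: $515,097.36 · Vance: $1,502,938.72 · Ferraro: $1,204,448.48 · Halvorsen: $114,959.08 · Okafor: $257,750.36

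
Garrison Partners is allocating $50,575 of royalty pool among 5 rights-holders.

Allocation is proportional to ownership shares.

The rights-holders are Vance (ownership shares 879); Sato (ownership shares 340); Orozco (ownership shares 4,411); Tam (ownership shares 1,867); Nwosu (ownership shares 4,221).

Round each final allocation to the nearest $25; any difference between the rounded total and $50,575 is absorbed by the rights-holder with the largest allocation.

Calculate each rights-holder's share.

Vance: $3,800 · Sato: $1,475 · Orozco: $19,025 · Tam: $8,050 · Nwosu: $18,225

Total ownership shares = 11,718.
Unrounded shares: Vance 879/11,718 × $50,575 = 3,793.77; Sato 340/11,718 × $50,575 = 1,467.44; Orozco 4,411/11,718 × $50,575 = 19,037.92; Tam 1,867/11,718 × $50,575 = 8,057.99; Nwosu 4,221/11,718 × $50,575 = 18,217.88.
Rounded to nearest $25: Vance $3,800; Sato $1,475; Orozco $19,050; Tam $8,050; Nwosu $18,225. Sum = $50,600.
Difference $50,575 − $50,600 = −$25 applied to largest allocation (Orozco): Orozco becomes $19,025.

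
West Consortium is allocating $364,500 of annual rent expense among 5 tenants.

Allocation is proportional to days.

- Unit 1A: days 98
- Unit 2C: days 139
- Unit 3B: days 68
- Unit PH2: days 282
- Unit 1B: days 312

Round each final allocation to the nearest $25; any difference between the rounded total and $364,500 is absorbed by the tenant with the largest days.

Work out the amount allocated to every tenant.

Combined days = 899.
Pro-rata amounts: Unit 1A 98/899 × $364,500 = 39,734.15; Unit 2C 139/899 × $364,500 = 56,357.62; Unit 3B 68/899 × $364,500 = 27,570.63; Unit PH2 282/899 × $364,500 = 114,337.04; Unit 1B 312/899 × $364,500 = 126,500.56.
Rounded to nearest $25: Unit 1A $39,725; Unit 2C $56,350; Unit 3B $27,575; Unit PH2 $114,325; Unit 1B $126,500. Sum = $364,475.
Difference $364,500 − $364,475 = +$25 applied to largest days (Unit 1B): Unit 1B becomes $126,525.

Unit 1A: $39,725 | Unit 2C: $56,350 | Unit 3B: $27,575 | Unit PH2: $114,325 | Unit 1B: $126,525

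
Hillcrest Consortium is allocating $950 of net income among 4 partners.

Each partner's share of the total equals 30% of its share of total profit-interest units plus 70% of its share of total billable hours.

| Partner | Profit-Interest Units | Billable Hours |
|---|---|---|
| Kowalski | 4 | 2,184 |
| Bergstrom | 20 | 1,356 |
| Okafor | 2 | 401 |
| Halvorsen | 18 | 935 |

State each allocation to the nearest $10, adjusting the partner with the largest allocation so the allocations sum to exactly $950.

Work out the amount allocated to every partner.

Kowalski: $330 | Bergstrom: $310 | Okafor: $70 | Halvorsen: $240

Totals — profit-interest units 44, billable hours 4,876.
Composite weights (30% profit-interest units + 70% billable hours): Kowalski 0.3408; Bergstrom 0.3310; Okafor 0.0712; Halvorsen 0.2570.
Unrounded shares: Kowalski 323.77; Bergstrom 314.48; Okafor 67.64; Halvorsen 244.11.
At nearest $10: Kowalski $320; Bergstrom $310; Okafor $70; Halvorsen $240. Sum = $940.
Difference $950 − $940 = +$10 applied to largest allocation (Kowalski): Kowalski becomes $330.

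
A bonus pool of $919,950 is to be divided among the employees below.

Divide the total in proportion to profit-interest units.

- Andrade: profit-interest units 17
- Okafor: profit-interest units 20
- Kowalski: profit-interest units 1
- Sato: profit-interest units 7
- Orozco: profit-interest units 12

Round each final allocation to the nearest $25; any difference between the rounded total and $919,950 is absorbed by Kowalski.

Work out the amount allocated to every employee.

Sum of profit-interest units: 57.
Unrounded shares: Andrade 17/57 × $919,950 = 274,371.05; Okafor 20/57 × $919,950 = 322,789.47; Kowalski 1/57 × $919,950 = 16,139.47; Sato 7/57 × $919,950 = 112,976.32; Orozco 12/57 × $919,950 = 193,673.68.
Rounded to nearest $25: Andrade $274,375; Okafor $322,800; Kowalski $16,150; Sato $112,975; Orozco $193,675. Sum = $919,975.
Difference $919,950 − $919,975 = −$25 applied to Kowalski: Kowalski becomes $16,125.

Andrade: $274,375 · Okafor: $322,800 · Kowalski: $16,125 · Sato: $112,975 · Orozco: $193,675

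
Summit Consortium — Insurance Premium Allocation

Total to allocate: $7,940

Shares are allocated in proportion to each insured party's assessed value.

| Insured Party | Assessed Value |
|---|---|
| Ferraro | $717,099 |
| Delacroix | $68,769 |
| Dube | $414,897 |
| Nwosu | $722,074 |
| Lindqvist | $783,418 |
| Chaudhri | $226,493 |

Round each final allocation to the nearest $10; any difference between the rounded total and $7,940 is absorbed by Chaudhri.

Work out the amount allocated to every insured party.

Ferraro: $1,940; Delacroix: $190; Dube: $1,120; Nwosu: $1,950; Lindqvist: $2,120; Chaudhri: $620

Total assessed value = 2,932,750.
Raw shares: Ferraro 717,099/2,932,750 × $7,940 = 1,941.44; Delacroix 68,769/2,932,750 × $7,940 = 186.18; Dube 414,897/2,932,750 × $7,940 = 1,123.27; Nwosu 722,074/2,932,750 × $7,940 = 1,954.91; Lindqvist 783,418/2,932,750 × $7,940 = 2,120.99; Chaudhri 226,493/2,932,750 × $7,940 = 613.20.
At nearest $10: Ferraro $1,940; Delacroix $190; Dube $1,120; Nwosu $1,950; Lindqvist $2,120; Chaudhri $610. Sum = $7,930.
Difference $7,940 − $7,930 = +$10 applied to Chaudhri: Chaudhri becomes $620.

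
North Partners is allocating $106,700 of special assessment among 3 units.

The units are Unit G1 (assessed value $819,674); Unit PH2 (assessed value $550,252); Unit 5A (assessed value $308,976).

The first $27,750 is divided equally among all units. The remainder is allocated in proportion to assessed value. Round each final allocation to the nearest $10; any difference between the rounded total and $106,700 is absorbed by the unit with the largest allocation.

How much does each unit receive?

Equal tier: $27,750 ÷ 3 = $9,250 apiece.
Remainder $78,950 by assessed value (total 1,678,902): Unit G1 38,544.99 → $38,540; Unit PH2 25,875.48 → $25,880; Unit 5A 14,529.53 → $14,530.
Totals: Unit G1 $9,250 + $38,540 = $47,790; Unit PH2 $9,250 + $25,880 = $35,130; Unit 5A $9,250 + $14,530 = $23,780.

Unit G1: $47,790; Unit PH2: $35,130; Unit 5A: $23,780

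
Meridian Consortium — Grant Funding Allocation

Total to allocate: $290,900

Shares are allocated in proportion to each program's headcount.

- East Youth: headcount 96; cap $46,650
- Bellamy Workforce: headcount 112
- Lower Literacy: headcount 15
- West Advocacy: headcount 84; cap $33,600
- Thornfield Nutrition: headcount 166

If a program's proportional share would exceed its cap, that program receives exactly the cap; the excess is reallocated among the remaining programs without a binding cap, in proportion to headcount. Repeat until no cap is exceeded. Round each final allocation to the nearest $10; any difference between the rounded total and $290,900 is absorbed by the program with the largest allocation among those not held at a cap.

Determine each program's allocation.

East Youth: $46,650 · Bellamy Workforce: $80,520 · Lower Literacy: $10,780 · West Advocacy: $33,600 · Thornfield Nutrition: $119,350

Total headcount = 473.
Unconstrained shares: East Youth 59,041.01; Bellamy Workforce 68,881.18; Lower Literacy 9,225.16; West Advocacy 51,660.89; Thornfield Nutrition 102,091.75.
Cap binds for East Youth ($46,650), West Advocacy ($33,600); remaining pool $210,650 reallocated over remaining headcount 293.
Redistributed shares: Bellamy Workforce 80,521.50 → $80,520; Lower Literacy 10,784.13 → $10,780; Thornfield Nutrition 119,344.37 → $119,340.
Rounding difference +$10 applied to Thornfield Nutrition → $119,350.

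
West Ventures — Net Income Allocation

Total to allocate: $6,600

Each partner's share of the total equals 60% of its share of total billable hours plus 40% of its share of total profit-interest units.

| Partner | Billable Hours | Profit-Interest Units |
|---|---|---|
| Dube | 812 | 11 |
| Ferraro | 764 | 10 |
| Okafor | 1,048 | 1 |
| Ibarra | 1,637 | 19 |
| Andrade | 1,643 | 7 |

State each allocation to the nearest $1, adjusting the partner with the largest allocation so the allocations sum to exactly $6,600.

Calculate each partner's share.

Dube: $1,150 | Ferraro: $1,062 | Okafor: $758 | Ibarra: $2,143 | Andrade: $1,487

Totals — billable hours 5,904, profit-interest units 48.
Blended shares (60% billable hours + 40% profit-interest units): Dube 0.1742; Ferraro 0.1610; Okafor 0.1148; Ibarra 0.3247; Andrade 0.2253.
Pro-rata amounts: Dube 1,149.63; Ferraro 1,062.44; Okafor 757.93; Ibarra 2,142.99; Andrade 1,487.01.
After rounding ($1): Dube $1,150; Ferraro $1,062; Okafor $758; Ibarra $2,143; Andrade $1,487. Sum = $6,600.
Sum already equals the total — no adjustment.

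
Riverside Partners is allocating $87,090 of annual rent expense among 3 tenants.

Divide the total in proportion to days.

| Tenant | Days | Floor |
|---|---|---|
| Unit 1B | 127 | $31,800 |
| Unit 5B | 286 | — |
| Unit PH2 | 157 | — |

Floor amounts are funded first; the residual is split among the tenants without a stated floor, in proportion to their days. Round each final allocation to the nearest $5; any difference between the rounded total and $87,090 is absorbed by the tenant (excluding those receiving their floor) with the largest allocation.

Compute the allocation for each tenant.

Unit 1B: $31,800 | Unit 5B: $35,695 | Unit PH2: $19,595

Guaranteed amounts: Unit 1B $31,800. Balance $55,290.
Balance split over remaining days 443: Unit 5B 35,695.12 → $35,695; Unit PH2 19,594.88 → $19,595.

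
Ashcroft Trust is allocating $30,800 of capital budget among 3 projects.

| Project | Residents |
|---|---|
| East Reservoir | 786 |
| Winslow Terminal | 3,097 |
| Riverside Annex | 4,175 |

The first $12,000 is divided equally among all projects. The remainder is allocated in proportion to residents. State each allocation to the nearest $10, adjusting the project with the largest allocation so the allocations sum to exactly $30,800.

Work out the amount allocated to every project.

East Reservoir: $5,830 · Winslow Terminal: $11,230 · Riverside Annex: $13,740

First tranche $12,000 split equally: $4,000 each.
Remainder $18,800 by residents (total 8,058): East Reservoir 1,833.80 → $1,830; Winslow Terminal 7,225.56 → $7,230; Riverside Annex 9,740.63 → $9,740.
Totals: East Reservoir $4,000 + $1,830 = $5,830; Winslow Terminal $4,000 + $7,230 = $11,230; Riverside Annex $4,000 + $9,740 = $13,740.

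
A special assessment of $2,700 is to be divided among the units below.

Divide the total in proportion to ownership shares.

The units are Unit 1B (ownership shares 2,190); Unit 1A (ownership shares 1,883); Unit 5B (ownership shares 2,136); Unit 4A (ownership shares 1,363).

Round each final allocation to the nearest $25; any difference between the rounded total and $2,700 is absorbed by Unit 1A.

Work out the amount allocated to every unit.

Ownership shares total: 7,572.
Unrounded shares: Unit 1B 2,190/7,572 × $2,700 = 780.90; Unit 1A 1,883/7,572 × $2,700 = 671.43; Unit 5B 2,136/7,572 × $2,700 = 761.65; Unit 4A 1,363/7,572 × $2,700 = 486.01.
At nearest $25: Unit 1B $775; Unit 1A $675; Unit 5B $750; Unit 4A $475. Sum = $2,675.
Difference $2,700 − $2,675 = +$25 applied to Unit 1A: Unit 1A becomes $700.

Unit 1B: $775 | Unit 1A: $700 | Unit 5B: $750 | Unit 4A: $475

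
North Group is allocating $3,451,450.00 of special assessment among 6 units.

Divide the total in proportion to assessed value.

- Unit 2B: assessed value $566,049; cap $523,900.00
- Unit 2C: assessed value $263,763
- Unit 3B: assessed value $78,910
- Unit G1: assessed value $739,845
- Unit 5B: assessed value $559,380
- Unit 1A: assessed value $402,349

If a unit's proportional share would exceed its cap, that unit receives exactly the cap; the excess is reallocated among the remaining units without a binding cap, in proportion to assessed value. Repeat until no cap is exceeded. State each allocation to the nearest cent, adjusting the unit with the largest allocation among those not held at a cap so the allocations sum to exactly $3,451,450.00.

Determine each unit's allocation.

Combined assessed value = 2,610,296.
Proportional shares (ignoring caps): Unit 2B 748,455.2790; Unit 2C 348,759.2236; Unit 3B 104,338.3277; Unit G1 978,256.1155; Unit 5B 739,637.2293; Unit 1A 532,003.8249.
Capped: Unit 2B ($523,900.00); remaining pool $2,927,550.00 reallocated over remaining assessed value 2,044,247.
Remaining shares: Unit 2C 377,732.9113 → $377,732.91; Unit 3B 113,006.3884 → $113,006.39; Unit G1 1,059,526.1873 → $1,059,526.19; Unit 5B 801,083.6846 → $801,083.68; Unit 1A 576,200.8284 → $576,200.83.

Unit 2B: $523,900.00; Unit 2C: $377,732.91; Unit 3B: $113,006.39; Unit G1: $1,059,526.19; Unit 5B: $801,083.68; Unit 1A: $576,200.83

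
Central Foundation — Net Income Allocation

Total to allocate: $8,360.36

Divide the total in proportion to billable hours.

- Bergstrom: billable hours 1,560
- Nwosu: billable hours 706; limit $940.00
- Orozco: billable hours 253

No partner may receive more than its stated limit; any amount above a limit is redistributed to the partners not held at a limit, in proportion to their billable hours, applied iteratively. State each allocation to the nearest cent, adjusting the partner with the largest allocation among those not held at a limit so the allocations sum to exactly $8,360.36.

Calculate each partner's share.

Combined billable hours = 2,519.
Proportional shares (ignoring caps): Bergstrom 5,177.5155; Nwosu 2,343.1577; Orozco 839.6868.
Held at cap: Nwosu ($940.00); balance $7,420.36 reallocated over remaining billable hours 1,813.
Redistributed shares: Bergstrom 6,384.8657 → $6,384.87; Orozco 1,035.4943 → $1,035.49.

Bergstrom: $6,384.87 | Nwosu: $940.00 | Orozco: $1,035.49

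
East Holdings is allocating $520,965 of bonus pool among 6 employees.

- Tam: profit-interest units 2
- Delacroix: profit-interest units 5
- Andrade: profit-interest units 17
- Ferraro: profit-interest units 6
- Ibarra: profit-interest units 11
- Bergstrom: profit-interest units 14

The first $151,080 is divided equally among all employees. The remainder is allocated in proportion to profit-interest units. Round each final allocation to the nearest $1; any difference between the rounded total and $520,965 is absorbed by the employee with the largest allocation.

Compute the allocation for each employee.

$151,080 shared equally gives $25,180 per employee.
Remainder $369,885 by profit-interest units (total 55): Tam 13,450.36 → $13,450; Delacroix 33,625.91 → $33,626; Andrade 114,328.09 → $114,328; Ferraro 40,351.09 → $40,351; Ibarra 73,977.00 → $73,977; Bergstrom 94,152.55 → $94,153.
Totals: Tam $25,180 + $13,450 = $38,630; Delacroix $25,180 + $33,626 = $58,806; Andrade $25,180 + $114,328 = $139,508; Ferraro $25,180 + $40,351 = $65,531; Ibarra $25,180 + $73,977 = $99,157; Bergstrom $25,180 + $94,153 = $119,333.

Tam: $38,630 | Delacroix: $58,806 | Andrade: $139,508 | Ferraro: $65,531 | Ibarra: $99,157 | Bergstrom: $119,333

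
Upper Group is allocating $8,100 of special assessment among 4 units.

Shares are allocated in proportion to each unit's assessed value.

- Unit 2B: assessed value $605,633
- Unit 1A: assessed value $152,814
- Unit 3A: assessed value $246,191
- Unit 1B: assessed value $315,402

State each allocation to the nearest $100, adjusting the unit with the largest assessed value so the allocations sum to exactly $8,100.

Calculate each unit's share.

Unit 2B: $3,800; Unit 1A: $900; Unit 3A: $1,500; Unit 1B: $1,900

Combined assessed value = 605,633 + 152,814 + 246,191 + 315,402 = 1,320,040.
Unrounded shares: Unit 2B 3,716.27; Unit 1A 937.69; Unit 3A 1,510.67; Unit 1B 1,935.36.
Rounded to nearest $100: Unit 2B $3,700; Unit 1A $900; Unit 3A $1,500; Unit 1B $1,900. Sum = $8,000.
Difference $8,100 − $8,000 = +$100 applied to largest assessed value (Unit 2B): Unit 2B becomes $3,800.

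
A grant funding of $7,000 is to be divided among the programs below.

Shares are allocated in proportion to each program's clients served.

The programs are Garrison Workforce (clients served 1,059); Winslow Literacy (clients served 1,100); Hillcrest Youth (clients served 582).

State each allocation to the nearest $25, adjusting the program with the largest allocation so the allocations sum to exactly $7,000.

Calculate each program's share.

Total clients served = 2,741.
Unrounded shares: Garrison Workforce 1,059/2,741 × $7,000 = 2,704.49; Winslow Literacy 1,100/2,741 × $7,000 = 2,809.19; Hillcrest Youth 582/2,741 × $7,000 = 1,486.32.
At nearest $25: Garrison Workforce $2,700; Winslow Literacy $2,800; Hillcrest Youth $1,475. Sum = $6,975.
Difference $7,000 − $6,975 = +$25 applied to largest allocation (Winslow Literacy): Winslow Literacy becomes $2,825.

Garrison Workforce: $2,700 | Winslow Literacy: $2,825 | Hillcrest Youth: $1,475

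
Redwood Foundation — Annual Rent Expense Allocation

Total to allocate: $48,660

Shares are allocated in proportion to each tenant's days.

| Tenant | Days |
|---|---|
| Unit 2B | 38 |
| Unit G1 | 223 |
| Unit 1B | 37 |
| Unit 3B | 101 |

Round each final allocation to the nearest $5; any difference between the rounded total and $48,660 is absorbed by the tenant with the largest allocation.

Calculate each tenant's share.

Unit 2B: $4,635 · Unit G1: $27,200 · Unit 1B: $4,510 · Unit 3B: $12,315

Sum of days: 399.
Pro-rata amounts: Unit 2B 38/399 × $48,660 = 4,634.29; Unit G1 223/399 × $48,660 = 27,195.94; Unit 1B 37/399 × $48,660 = 4,512.33; Unit 3B 101/399 × $48,660 = 12,317.44.
After rounding ($5): Unit 2B $4,635; Unit G1 $27,195; Unit 1B $4,510; Unit 3B $12,315. Sum = $48,655.
Difference $48,660 − $48,655 = +$5 applied to largest allocation (Unit G1): Unit G1 becomes $27,200.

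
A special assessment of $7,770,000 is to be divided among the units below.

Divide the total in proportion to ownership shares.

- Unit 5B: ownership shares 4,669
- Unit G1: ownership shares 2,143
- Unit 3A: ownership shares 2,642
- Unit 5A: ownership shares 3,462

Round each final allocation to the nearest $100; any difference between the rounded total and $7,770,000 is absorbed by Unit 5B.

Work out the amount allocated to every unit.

Unit 5B: $2,808,700; Unit G1: $1,289,200; Unit 3A: $1,589,400; Unit 5A: $2,082,700

Combined ownership shares = 12,916.
Pro-rata amounts: Unit 5B 4,669/12,916 × $7,770,000 = 2,808,774.39; Unit G1 2,143/12,916 × $7,770,000 = 1,289,184.73; Unit 3A 2,642/12,916 × $7,770,000 = 1,589,372.87; Unit 5A 3,462/12,916 × $7,770,000 = 2,082,668.01.
At nearest $100: Unit 5B $2,808,800; Unit G1 $1,289,200; Unit 3A $1,589,400; Unit 5A $2,082,700. Sum = $7,770,100.
Difference $7,770,000 − $7,770,100 = −$100 applied to Unit 5B: Unit 5B becomes $2,808,700.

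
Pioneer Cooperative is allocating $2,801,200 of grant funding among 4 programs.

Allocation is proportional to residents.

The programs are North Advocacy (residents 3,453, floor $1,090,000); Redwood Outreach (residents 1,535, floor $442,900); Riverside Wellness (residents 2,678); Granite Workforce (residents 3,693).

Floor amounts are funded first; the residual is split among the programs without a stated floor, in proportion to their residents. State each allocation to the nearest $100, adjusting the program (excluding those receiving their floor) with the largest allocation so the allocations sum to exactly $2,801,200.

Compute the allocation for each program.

North Advocacy: $1,090,000; Redwood Outreach: $442,900; Riverside Wellness: $533,100; Granite Workforce: $735,200

Guaranteed amounts: North Advocacy $1,090,000; Redwood Outreach $442,900. Balance $1,268,300.
Balance split over remaining residents 6,371: Riverside Wellness 533,119.98 → $533,100; Granite Workforce 735,180.02 → $735,200.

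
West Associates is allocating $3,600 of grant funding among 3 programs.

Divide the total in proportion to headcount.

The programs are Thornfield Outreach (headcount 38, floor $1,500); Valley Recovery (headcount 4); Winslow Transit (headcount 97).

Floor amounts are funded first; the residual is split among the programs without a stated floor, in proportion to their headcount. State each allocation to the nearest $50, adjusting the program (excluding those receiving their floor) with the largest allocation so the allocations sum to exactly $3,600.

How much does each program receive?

Thornfield Outreach: $1,500 · Valley Recovery: $100 · Winslow Transit: $2,000

Minimums first: Thornfield Outreach $1,500. Balance $2,100.
Balance split over remaining headcount 101: Valley Recovery 83.17 → $100; Winslow Transit 2,016.83 → $2,000.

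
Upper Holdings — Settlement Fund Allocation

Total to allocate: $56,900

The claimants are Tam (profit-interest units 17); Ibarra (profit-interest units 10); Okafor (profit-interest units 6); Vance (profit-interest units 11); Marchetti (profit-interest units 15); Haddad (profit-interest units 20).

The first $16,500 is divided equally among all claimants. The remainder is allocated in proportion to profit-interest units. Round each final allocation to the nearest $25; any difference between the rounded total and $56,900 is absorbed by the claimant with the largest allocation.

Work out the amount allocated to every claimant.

Equal tier: $16,500 ÷ 6 = $2,750 apiece.
Remainder $40,400 by profit-interest units (total 79): Tam 8,693.67 → $8,700; Ibarra 5,113.92 → $5,125; Okafor 3,068.35 → $3,075; Vance 5,625.32 → $5,625; Marchetti 7,670.89 → $7,675; Haddad 10,227.85 → $10,225.
Rounding difference −$25 on remainder applied to Haddad.
Totals: Tam $2,750 + $8,700 = $11,450; Ibarra $2,750 + $5,125 = $7,875; Okafor $2,750 + $3,075 = $5,825; Vance $2,750 + $5,625 = $8,375; Marchetti $2,750 + $7,675 = $10,425; Haddad $2,750 + $10,200 = $12,950.

Tam: $11,450 · Ibarra: $7,875 · Okafor: $5,825 · Vance: $8,375 · Marchetti: $10,425 · Haddad: $12,950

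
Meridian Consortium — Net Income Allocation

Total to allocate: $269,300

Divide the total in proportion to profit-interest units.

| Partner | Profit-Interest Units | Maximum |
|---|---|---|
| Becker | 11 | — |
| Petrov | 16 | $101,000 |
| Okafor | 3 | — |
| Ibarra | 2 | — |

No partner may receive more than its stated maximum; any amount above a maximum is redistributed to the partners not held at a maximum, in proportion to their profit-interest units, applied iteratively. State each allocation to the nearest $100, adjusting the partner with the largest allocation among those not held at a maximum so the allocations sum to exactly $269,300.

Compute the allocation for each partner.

Sum of profit-interest units: 32.
Unconstrained shares: Becker 92,571.88; Petrov 134,650.00; Okafor 25,246.88; Ibarra 16,831.25.
Cap binds for Petrov ($101,000); balance $168,300 reallocated over remaining profit-interest units 16.
Remaining shares: Becker 115,706.25 → $115,700; Okafor 31,556.25 → $31,600; Ibarra 21,037.50 → $21,000.

Becker: $115,700 · Petrov: $101,000 · Okafor: $31,600 · Ibarra: $21,000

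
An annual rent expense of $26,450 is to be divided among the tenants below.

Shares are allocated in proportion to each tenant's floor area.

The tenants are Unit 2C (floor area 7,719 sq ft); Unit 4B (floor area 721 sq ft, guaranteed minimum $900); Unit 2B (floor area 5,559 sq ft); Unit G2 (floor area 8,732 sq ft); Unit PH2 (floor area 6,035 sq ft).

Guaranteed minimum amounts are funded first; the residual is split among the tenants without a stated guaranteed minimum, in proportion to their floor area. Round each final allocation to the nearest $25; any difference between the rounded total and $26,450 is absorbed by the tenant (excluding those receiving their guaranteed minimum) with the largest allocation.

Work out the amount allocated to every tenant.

Fund the minimums — Unit 4B $900. Balance $25,550.
Balance split over remaining floor area 28,045: Unit 2C 7,032.29 → $7,025; Unit 2B 5,064.45 → $5,075; Unit G2 7,955.16 → $7,950; Unit PH2 5,498.10 → $5,500.

Unit 2C: $7,025; Unit 4B: $900; Unit 2B: $5,075; Unit G2: $7,950; Unit PH2: $5,500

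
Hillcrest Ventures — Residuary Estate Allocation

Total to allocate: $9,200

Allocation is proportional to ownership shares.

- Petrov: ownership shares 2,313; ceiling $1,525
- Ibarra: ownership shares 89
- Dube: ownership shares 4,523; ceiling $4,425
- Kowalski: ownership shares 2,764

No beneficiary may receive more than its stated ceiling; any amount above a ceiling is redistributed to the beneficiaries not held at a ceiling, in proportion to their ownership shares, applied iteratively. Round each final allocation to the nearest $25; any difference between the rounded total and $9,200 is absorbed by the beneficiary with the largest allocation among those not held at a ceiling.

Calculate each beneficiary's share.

Sum of ownership shares: 9,689.
Unconstrained shares: Petrov 2,196.26; Ibarra 84.51; Dube 4,294.73; Kowalski 2,624.50.
Capped: Petrov ($1,525); balance $7,675 reallocated over remaining ownership shares 7,376.
Capped: Dube ($4,425); balance $3,250 reallocated over remaining ownership shares 2,853.
Shares after redistribution: Ibarra 101.38 → $100; Kowalski 3,148.62 → $3,150.

Petrov: $1,525 · Ibarra: $100 · Dube: $4,425 · Kowalski: $3,150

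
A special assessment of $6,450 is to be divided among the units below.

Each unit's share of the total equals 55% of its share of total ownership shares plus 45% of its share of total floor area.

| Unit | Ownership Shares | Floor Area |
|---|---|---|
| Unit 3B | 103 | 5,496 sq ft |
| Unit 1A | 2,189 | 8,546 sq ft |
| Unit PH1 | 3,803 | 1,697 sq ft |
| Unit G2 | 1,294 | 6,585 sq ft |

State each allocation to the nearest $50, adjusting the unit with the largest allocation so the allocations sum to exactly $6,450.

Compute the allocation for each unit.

Unit 3B: $750; Unit 1A: $2,150; Unit PH1: $2,050; Unit G2: $1,500

Totals — ownership shares 7,389, floor area 22,324.
Blended shares (55% ownership shares + 45% floor area): Unit 3B 0.1185; Unit 1A 0.3352; Unit PH1 0.3173; Unit G2 0.2291.
Unrounded shares: Unit 3B 764.02; Unit 1A 2,162.08; Unit PH1 2,046.48; Unit G2 1,477.42.
After rounding ($50): Unit 3B $750; Unit 1A $2,150; Unit PH1 $2,050; Unit G2 $1,500. Sum = $6,450.
Rounded total matches; no reconciliation needed.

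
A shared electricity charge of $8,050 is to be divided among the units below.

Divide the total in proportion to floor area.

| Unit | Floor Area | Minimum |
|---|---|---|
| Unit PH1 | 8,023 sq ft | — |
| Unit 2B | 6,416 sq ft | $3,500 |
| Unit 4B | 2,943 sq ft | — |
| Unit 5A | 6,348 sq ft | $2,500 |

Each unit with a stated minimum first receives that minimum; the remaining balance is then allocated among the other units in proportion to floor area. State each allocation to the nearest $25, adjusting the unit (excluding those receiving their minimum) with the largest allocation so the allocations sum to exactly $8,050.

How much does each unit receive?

Unit PH1: $1,500 | Unit 2B: $3,500 | Unit 4B: $550 | Unit 5A: $2,500

Fund the minimums — Unit 2B $3,500; Unit 5A $2,500. Remaining pool $2,050.
Remaining pool split over remaining floor area 10,966: Unit PH1 1,499.83 → $1,500; Unit 4B 550.17 → $550.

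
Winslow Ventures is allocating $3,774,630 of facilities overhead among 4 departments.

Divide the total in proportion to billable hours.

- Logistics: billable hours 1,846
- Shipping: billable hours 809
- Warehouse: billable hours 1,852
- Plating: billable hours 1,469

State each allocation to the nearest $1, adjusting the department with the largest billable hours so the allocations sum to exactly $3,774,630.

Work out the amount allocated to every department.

Logistics: $1,165,992 · Shipping: $510,990 · Warehouse: $1,169,781 · Plating: $927,867

Combined billable hours = 5,976.
Raw shares: Logistics 1,846/5,976 × $3,774,630 = 1,165,991.80; Shipping 809/5,976 × $3,774,630 = 510,989.90; Warehouse 1,852/5,976 × $3,774,630 = 1,169,781.59; Plating 1,469/5,976 × $3,774,630 = 927,866.71.
At nearest $1: Logistics $1,165,992; Shipping $510,990; Warehouse $1,169,782; Plating $927,867. Sum = $3,774,631.
Difference $3,774,630 − $3,774,631 = −$1 applied to largest billable hours (Warehouse): Warehouse becomes $1,169,781.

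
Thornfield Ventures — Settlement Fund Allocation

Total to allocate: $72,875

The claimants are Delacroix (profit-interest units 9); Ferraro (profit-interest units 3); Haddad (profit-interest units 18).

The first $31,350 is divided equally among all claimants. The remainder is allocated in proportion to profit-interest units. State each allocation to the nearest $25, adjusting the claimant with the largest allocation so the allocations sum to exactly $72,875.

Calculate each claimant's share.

Delacroix: $22,900 · Ferraro: $14,600 · Haddad: $35,375

First tranche $31,350 split equally: $10,450 each.
Remainder $41,525 by profit-interest units (total 30): Delacroix 12,457.50 → $12,450; Ferraro 4,152.50 → $4,150; Haddad 24,915.00 → $24,925.
Totals: Delacroix $10,450 + $12,450 = $22,900; Ferraro $10,450 + $4,150 = $14,600; Haddad $10,450 + $24,925 = $35,375.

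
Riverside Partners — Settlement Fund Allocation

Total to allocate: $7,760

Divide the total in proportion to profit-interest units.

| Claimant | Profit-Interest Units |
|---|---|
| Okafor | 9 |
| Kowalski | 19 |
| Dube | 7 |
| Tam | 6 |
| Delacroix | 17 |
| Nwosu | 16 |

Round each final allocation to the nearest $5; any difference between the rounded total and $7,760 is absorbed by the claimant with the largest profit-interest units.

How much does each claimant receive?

Okafor: $945; Kowalski: $1,985; Dube: $735; Tam: $630; Delacroix: $1,785; Nwosu: $1,680

Profit-interest units total: 74.
Proportional shares: Okafor 9/74 × $7,760 = 943.78; Kowalski 19/74 × $7,760 = 1,992.43; Dube 7/74 × $7,760 = 734.05; Tam 6/74 × $7,760 = 629.19; Delacroix 17/74 × $7,760 = 1,782.70; Nwosu 16/74 × $7,760 = 1,677.84.
At nearest $5: Okafor $945; Kowalski $1,990; Dube $735; Tam $630; Delacroix $1,785; Nwosu $1,680. Sum = $7,765.
Difference $7,760 − $7,765 = −$5 applied to largest profit-interest units (Kowalski): Kowalski becomes $1,985.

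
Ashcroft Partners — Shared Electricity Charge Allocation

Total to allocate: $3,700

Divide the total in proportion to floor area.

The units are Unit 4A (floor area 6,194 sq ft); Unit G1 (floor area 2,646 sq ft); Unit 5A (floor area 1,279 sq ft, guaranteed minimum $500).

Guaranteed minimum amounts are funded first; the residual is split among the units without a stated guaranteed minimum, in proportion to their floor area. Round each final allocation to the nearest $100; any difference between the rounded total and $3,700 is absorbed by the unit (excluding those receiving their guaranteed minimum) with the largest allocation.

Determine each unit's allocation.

Unit 4A: $2,200 · Unit G1: $1,000 · Unit 5A: $500

Fund the minimums — Unit 5A $500. Remaining pool $3,200.
Remaining pool split over remaining floor area 8,840: Unit 4A 2,242.17 → $2,200; Unit G1 957.83 → $1,000.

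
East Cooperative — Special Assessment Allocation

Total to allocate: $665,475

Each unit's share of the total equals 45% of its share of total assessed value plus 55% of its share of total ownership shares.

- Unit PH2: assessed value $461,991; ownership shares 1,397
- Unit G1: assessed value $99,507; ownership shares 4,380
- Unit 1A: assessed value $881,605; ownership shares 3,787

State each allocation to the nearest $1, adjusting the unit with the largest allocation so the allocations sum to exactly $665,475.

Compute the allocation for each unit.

Unit PH2: $149,332; Unit G1: $188,270; Unit 1A: $327,873

Assessed value total 1,443,103; ownership shares total 9,564.
Combined weights (45% assessed value + 55% ownership shares): Unit PH2 0.2244; Unit G1 0.2829; Unit 1A 0.4927.
Unrounded shares: Unit PH2 149,332.24; Unit G1 188,270.29; Unit 1A 327,872.47.
At nearest $1: Unit PH2 $149,332; Unit G1 $188,270; Unit 1A $327,872. Sum = $665,474.
Difference $665,475 − $665,474 = +$1 applied to largest allocation (Unit 1A): Unit 1A becomes $327,873.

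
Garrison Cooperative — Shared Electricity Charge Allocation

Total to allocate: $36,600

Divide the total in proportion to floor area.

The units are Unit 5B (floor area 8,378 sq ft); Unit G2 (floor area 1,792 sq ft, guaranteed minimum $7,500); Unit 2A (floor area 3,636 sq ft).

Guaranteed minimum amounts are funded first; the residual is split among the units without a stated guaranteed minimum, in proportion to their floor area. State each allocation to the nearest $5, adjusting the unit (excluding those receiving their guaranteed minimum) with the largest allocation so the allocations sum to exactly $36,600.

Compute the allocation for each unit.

Fund the minimums — Unit G2 $7,500. Remaining pool $29,100.
Remaining pool split over remaining floor area 12,014: Unit 5B 20,292.97 → $20,295; Unit 2A 8,807.03 → $8,805.

Unit 5B: $20,295 | Unit G2: $7,500 | Unit 2A: $8,805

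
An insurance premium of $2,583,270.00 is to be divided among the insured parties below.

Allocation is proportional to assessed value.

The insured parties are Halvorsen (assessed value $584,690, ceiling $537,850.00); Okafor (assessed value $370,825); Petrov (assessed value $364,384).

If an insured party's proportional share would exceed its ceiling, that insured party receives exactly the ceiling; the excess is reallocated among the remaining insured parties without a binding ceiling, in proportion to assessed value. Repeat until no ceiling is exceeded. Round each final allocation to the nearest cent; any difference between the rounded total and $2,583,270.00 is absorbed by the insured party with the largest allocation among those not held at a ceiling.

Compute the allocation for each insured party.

Halvorsen: $537,850.00 · Okafor: $1,031,669.73 · Petrov: $1,013,750.27

Total assessed value = 1,319,899.
Proportional shares (ignoring caps): Halvorsen 1,144,339.1777; Okafor 725,768.4851; Petrov 713,162.3372.
Capped: Halvorsen ($537,850.00); balance $2,045,420.00 reallocated over remaining assessed value 735,209.
Redistributed shares: Okafor 1,031,669.7313 → $1,031,669.73; Petrov 1,013,750.2687 → $1,013,750.27.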